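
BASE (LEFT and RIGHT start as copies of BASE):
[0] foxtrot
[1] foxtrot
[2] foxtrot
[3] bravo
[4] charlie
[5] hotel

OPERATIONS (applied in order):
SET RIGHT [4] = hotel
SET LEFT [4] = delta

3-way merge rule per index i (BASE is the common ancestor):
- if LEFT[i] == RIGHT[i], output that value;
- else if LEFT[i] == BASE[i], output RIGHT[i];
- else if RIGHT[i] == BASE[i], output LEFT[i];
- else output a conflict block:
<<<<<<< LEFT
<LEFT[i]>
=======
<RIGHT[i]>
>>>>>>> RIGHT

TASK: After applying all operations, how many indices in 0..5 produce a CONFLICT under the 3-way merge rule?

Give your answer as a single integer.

Answer: 1

Derivation:
Final LEFT:  [foxtrot, foxtrot, foxtrot, bravo, delta, hotel]
Final RIGHT: [foxtrot, foxtrot, foxtrot, bravo, hotel, hotel]
i=0: L=foxtrot R=foxtrot -> agree -> foxtrot
i=1: L=foxtrot R=foxtrot -> agree -> foxtrot
i=2: L=foxtrot R=foxtrot -> agree -> foxtrot
i=3: L=bravo R=bravo -> agree -> bravo
i=4: BASE=charlie L=delta R=hotel all differ -> CONFLICT
i=5: L=hotel R=hotel -> agree -> hotel
Conflict count: 1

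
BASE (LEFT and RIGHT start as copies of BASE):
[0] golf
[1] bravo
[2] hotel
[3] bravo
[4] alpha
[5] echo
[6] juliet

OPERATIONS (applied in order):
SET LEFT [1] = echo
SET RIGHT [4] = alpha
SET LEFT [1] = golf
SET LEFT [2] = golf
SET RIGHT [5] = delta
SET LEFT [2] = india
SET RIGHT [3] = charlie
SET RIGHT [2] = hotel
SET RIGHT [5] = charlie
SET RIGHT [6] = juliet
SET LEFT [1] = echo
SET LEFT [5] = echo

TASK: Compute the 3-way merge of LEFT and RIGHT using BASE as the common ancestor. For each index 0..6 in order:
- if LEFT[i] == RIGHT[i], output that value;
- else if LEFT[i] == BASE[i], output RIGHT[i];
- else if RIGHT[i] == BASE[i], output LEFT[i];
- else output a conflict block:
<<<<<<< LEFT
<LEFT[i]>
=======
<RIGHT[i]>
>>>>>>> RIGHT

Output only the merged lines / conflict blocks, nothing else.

Answer: golf
echo
india
charlie
alpha
charlie
juliet

Derivation:
Final LEFT:  [golf, echo, india, bravo, alpha, echo, juliet]
Final RIGHT: [golf, bravo, hotel, charlie, alpha, charlie, juliet]
i=0: L=golf R=golf -> agree -> golf
i=1: L=echo, R=bravo=BASE -> take LEFT -> echo
i=2: L=india, R=hotel=BASE -> take LEFT -> india
i=3: L=bravo=BASE, R=charlie -> take RIGHT -> charlie
i=4: L=alpha R=alpha -> agree -> alpha
i=5: L=echo=BASE, R=charlie -> take RIGHT -> charlie
i=6: L=juliet R=juliet -> agree -> juliet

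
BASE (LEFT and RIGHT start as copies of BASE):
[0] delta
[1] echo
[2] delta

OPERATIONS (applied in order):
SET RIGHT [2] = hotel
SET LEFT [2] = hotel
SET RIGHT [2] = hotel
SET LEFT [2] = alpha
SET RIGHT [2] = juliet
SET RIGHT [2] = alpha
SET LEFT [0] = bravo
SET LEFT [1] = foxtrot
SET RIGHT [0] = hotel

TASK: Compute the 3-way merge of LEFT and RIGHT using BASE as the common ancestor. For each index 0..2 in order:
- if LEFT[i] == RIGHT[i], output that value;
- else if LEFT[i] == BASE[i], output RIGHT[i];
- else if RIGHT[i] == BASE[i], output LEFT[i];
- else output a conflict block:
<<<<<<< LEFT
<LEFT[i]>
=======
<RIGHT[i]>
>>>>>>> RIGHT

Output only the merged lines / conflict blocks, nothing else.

Final LEFT:  [bravo, foxtrot, alpha]
Final RIGHT: [hotel, echo, alpha]
i=0: BASE=delta L=bravo R=hotel all differ -> CONFLICT
i=1: L=foxtrot, R=echo=BASE -> take LEFT -> foxtrot
i=2: L=alpha R=alpha -> agree -> alpha

Answer: <<<<<<< LEFT
bravo
=======
hotel
>>>>>>> RIGHT
foxtrot
alpha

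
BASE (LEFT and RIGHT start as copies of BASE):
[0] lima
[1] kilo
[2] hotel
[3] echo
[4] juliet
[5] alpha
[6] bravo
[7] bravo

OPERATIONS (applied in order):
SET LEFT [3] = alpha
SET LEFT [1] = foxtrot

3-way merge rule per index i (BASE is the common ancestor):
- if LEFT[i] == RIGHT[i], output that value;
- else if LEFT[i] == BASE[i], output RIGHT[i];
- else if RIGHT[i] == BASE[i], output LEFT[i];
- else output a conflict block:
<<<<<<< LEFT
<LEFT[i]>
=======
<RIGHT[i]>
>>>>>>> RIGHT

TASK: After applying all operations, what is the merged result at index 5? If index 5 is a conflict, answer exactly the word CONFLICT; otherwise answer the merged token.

Final LEFT:  [lima, foxtrot, hotel, alpha, juliet, alpha, bravo, bravo]
Final RIGHT: [lima, kilo, hotel, echo, juliet, alpha, bravo, bravo]
i=0: L=lima R=lima -> agree -> lima
i=1: L=foxtrot, R=kilo=BASE -> take LEFT -> foxtrot
i=2: L=hotel R=hotel -> agree -> hotel
i=3: L=alpha, R=echo=BASE -> take LEFT -> alpha
i=4: L=juliet R=juliet -> agree -> juliet
i=5: L=alpha R=alpha -> agree -> alpha
i=6: L=bravo R=bravo -> agree -> bravo
i=7: L=bravo R=bravo -> agree -> bravo
Index 5 -> alpha

Answer: alpha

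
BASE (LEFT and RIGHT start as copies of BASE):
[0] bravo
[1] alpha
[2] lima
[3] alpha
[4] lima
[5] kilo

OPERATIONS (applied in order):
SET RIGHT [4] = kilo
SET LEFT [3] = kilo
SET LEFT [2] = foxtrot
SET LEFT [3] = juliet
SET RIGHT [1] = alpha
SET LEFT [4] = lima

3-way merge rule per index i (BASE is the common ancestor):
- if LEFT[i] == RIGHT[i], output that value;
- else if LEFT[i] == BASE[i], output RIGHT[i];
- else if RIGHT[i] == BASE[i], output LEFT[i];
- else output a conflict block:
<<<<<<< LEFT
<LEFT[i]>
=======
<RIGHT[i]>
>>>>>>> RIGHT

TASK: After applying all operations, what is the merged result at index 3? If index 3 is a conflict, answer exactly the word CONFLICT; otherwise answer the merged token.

Final LEFT:  [bravo, alpha, foxtrot, juliet, lima, kilo]
Final RIGHT: [bravo, alpha, lima, alpha, kilo, kilo]
i=0: L=bravo R=bravo -> agree -> bravo
i=1: L=alpha R=alpha -> agree -> alpha
i=2: L=foxtrot, R=lima=BASE -> take LEFT -> foxtrot
i=3: L=juliet, R=alpha=BASE -> take LEFT -> juliet
i=4: L=lima=BASE, R=kilo -> take RIGHT -> kilo
i=5: L=kilo R=kilo -> agree -> kilo
Index 3 -> juliet

Answer: juliet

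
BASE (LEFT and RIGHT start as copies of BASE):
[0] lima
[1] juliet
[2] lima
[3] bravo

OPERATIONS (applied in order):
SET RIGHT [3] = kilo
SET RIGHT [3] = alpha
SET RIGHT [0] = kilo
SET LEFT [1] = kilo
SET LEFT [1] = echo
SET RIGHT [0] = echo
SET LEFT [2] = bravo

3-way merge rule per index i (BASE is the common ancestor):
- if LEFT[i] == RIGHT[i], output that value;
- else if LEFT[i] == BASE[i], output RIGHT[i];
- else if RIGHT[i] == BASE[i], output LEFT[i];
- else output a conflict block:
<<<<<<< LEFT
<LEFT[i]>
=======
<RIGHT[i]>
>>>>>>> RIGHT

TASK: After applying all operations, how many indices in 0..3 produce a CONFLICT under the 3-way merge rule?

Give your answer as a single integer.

Answer: 0

Derivation:
Final LEFT:  [lima, echo, bravo, bravo]
Final RIGHT: [echo, juliet, lima, alpha]
i=0: L=lima=BASE, R=echo -> take RIGHT -> echo
i=1: L=echo, R=juliet=BASE -> take LEFT -> echo
i=2: L=bravo, R=lima=BASE -> take LEFT -> bravo
i=3: L=bravo=BASE, R=alpha -> take RIGHT -> alpha
Conflict count: 0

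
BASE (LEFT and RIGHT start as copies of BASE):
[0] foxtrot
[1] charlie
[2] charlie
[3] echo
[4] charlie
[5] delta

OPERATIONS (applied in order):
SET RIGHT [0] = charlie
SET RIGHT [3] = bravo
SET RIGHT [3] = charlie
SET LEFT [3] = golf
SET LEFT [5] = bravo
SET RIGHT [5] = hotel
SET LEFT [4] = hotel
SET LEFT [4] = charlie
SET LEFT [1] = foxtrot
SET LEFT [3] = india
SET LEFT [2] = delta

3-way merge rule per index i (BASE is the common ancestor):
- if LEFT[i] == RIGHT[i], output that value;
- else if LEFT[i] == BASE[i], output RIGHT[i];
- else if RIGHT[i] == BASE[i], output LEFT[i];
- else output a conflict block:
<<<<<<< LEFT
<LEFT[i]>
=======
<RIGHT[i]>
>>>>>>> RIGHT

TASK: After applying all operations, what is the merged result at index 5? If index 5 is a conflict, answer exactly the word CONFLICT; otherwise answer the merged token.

Answer: CONFLICT

Derivation:
Final LEFT:  [foxtrot, foxtrot, delta, india, charlie, bravo]
Final RIGHT: [charlie, charlie, charlie, charlie, charlie, hotel]
i=0: L=foxtrot=BASE, R=charlie -> take RIGHT -> charlie
i=1: L=foxtrot, R=charlie=BASE -> take LEFT -> foxtrot
i=2: L=delta, R=charlie=BASE -> take LEFT -> delta
i=3: BASE=echo L=india R=charlie all differ -> CONFLICT
i=4: L=charlie R=charlie -> agree -> charlie
i=5: BASE=delta L=bravo R=hotel all differ -> CONFLICT
Index 5 -> CONFLICT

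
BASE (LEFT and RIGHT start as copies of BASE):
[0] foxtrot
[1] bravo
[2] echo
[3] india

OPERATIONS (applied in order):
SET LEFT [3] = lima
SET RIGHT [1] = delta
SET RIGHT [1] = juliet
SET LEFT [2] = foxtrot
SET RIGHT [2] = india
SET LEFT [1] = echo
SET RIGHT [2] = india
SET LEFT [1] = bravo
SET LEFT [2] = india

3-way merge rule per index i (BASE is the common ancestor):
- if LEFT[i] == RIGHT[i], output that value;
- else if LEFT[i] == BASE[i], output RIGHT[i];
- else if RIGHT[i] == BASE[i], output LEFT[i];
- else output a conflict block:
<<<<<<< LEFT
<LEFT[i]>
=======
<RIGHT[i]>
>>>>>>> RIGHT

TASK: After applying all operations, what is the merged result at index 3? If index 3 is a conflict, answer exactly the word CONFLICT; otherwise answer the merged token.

Answer: lima

Derivation:
Final LEFT:  [foxtrot, bravo, india, lima]
Final RIGHT: [foxtrot, juliet, india, india]
i=0: L=foxtrot R=foxtrot -> agree -> foxtrot
i=1: L=bravo=BASE, R=juliet -> take RIGHT -> juliet
i=2: L=india R=india -> agree -> india
i=3: L=lima, R=india=BASE -> take LEFT -> lima
Index 3 -> lima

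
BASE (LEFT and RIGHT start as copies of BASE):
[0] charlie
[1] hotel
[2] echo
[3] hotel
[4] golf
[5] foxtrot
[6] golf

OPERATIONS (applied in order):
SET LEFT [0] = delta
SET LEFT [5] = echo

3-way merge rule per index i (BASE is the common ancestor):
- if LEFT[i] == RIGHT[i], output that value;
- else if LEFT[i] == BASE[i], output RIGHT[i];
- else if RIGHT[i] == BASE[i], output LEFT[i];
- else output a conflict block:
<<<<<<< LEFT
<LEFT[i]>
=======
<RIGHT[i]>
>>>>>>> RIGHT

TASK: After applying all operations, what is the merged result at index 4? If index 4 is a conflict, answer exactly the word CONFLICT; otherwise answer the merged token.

Answer: golf

Derivation:
Final LEFT:  [delta, hotel, echo, hotel, golf, echo, golf]
Final RIGHT: [charlie, hotel, echo, hotel, golf, foxtrot, golf]
i=0: L=delta, R=charlie=BASE -> take LEFT -> delta
i=1: L=hotel R=hotel -> agree -> hotel
i=2: L=echo R=echo -> agree -> echo
i=3: L=hotel R=hotel -> agree -> hotel
i=4: L=golf R=golf -> agree -> golf
i=5: L=echo, R=foxtrot=BASE -> take LEFT -> echo
i=6: L=golf R=golf -> agree -> golf
Index 4 -> golf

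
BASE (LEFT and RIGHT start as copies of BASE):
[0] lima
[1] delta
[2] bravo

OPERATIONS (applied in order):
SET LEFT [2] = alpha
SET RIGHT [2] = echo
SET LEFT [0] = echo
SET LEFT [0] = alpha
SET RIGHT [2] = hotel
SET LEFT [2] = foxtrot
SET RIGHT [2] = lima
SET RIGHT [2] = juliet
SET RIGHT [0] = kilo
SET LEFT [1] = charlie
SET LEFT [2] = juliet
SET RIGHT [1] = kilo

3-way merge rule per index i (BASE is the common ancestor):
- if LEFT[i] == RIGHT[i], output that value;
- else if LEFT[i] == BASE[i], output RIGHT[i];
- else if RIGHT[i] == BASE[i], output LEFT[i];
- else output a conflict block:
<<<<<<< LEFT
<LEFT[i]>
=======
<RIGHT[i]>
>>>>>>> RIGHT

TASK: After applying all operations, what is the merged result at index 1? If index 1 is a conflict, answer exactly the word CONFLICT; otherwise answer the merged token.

Answer: CONFLICT

Derivation:
Final LEFT:  [alpha, charlie, juliet]
Final RIGHT: [kilo, kilo, juliet]
i=0: BASE=lima L=alpha R=kilo all differ -> CONFLICT
i=1: BASE=delta L=charlie R=kilo all differ -> CONFLICT
i=2: L=juliet R=juliet -> agree -> juliet
Index 1 -> CONFLICT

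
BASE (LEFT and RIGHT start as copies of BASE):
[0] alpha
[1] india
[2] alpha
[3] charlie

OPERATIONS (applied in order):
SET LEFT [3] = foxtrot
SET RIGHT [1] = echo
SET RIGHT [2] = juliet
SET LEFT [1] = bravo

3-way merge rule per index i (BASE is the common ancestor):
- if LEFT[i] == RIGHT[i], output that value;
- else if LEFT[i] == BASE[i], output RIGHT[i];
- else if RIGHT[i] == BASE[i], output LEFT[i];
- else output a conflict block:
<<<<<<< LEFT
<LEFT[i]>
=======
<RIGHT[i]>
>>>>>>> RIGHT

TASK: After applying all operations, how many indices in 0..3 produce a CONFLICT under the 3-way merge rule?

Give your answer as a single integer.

Final LEFT:  [alpha, bravo, alpha, foxtrot]
Final RIGHT: [alpha, echo, juliet, charlie]
i=0: L=alpha R=alpha -> agree -> alpha
i=1: BASE=india L=bravo R=echo all differ -> CONFLICT
i=2: L=alpha=BASE, R=juliet -> take RIGHT -> juliet
i=3: L=foxtrot, R=charlie=BASE -> take LEFT -> foxtrot
Conflict count: 1

Answer: 1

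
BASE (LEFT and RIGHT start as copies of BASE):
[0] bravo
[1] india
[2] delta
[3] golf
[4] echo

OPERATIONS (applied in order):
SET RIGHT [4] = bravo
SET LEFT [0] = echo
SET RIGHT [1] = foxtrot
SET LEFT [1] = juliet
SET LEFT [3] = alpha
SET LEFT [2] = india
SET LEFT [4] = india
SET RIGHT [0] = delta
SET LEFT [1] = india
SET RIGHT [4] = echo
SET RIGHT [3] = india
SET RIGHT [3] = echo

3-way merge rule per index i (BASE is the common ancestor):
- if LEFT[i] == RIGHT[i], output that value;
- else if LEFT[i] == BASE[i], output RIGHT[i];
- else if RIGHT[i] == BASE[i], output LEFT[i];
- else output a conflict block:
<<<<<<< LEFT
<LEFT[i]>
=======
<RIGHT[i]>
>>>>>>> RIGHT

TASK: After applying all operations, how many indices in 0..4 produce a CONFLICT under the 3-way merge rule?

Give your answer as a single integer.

Answer: 2

Derivation:
Final LEFT:  [echo, india, india, alpha, india]
Final RIGHT: [delta, foxtrot, delta, echo, echo]
i=0: BASE=bravo L=echo R=delta all differ -> CONFLICT
i=1: L=india=BASE, R=foxtrot -> take RIGHT -> foxtrot
i=2: L=india, R=delta=BASE -> take LEFT -> india
i=3: BASE=golf L=alpha R=echo all differ -> CONFLICT
i=4: L=india, R=echo=BASE -> take LEFT -> india
Conflict count: 2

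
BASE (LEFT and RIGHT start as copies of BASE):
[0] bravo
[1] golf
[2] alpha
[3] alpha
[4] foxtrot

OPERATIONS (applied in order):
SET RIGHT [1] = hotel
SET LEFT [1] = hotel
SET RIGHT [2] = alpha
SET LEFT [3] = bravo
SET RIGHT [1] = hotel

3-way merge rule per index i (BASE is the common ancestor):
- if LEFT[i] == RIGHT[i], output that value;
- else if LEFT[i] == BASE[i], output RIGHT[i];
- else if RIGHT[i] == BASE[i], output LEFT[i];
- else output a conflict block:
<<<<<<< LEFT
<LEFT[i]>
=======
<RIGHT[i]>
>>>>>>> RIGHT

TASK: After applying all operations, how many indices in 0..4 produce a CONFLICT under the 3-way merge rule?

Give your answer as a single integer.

Answer: 0

Derivation:
Final LEFT:  [bravo, hotel, alpha, bravo, foxtrot]
Final RIGHT: [bravo, hotel, alpha, alpha, foxtrot]
i=0: L=bravo R=bravo -> agree -> bravo
i=1: L=hotel R=hotel -> agree -> hotel
i=2: L=alpha R=alpha -> agree -> alpha
i=3: L=bravo, R=alpha=BASE -> take LEFT -> bravo
i=4: L=foxtrot R=foxtrot -> agree -> foxtrot
Conflict count: 0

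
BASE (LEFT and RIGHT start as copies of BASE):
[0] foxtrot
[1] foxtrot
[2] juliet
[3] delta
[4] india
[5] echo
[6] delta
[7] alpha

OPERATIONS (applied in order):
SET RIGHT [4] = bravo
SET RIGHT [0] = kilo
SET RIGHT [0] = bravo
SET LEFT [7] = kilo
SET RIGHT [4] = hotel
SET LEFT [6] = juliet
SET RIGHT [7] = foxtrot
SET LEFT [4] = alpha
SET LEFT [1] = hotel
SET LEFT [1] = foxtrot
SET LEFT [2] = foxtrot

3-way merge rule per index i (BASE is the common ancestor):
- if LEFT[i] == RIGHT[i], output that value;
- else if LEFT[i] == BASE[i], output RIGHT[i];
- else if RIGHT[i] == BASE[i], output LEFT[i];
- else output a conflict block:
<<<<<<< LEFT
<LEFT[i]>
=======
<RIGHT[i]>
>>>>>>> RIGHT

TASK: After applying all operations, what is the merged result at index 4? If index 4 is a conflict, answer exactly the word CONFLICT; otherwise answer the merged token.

Final LEFT:  [foxtrot, foxtrot, foxtrot, delta, alpha, echo, juliet, kilo]
Final RIGHT: [bravo, foxtrot, juliet, delta, hotel, echo, delta, foxtrot]
i=0: L=foxtrot=BASE, R=bravo -> take RIGHT -> bravo
i=1: L=foxtrot R=foxtrot -> agree -> foxtrot
i=2: L=foxtrot, R=juliet=BASE -> take LEFT -> foxtrot
i=3: L=delta R=delta -> agree -> delta
i=4: BASE=india L=alpha R=hotel all differ -> CONFLICT
i=5: L=echo R=echo -> agree -> echo
i=6: L=juliet, R=delta=BASE -> take LEFT -> juliet
i=7: BASE=alpha L=kilo R=foxtrot all differ -> CONFLICT
Index 4 -> CONFLICT

Answer: CONFLICT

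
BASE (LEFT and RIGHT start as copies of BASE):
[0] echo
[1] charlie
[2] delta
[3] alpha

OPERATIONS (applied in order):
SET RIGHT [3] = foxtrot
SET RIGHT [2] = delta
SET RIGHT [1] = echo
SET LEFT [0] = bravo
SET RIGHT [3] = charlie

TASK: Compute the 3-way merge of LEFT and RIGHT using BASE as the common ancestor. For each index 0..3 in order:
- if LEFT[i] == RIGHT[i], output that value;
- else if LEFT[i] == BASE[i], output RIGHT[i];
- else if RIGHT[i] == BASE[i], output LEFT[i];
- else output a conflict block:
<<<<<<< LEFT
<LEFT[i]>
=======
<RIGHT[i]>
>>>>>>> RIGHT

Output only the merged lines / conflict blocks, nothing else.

Final LEFT:  [bravo, charlie, delta, alpha]
Final RIGHT: [echo, echo, delta, charlie]
i=0: L=bravo, R=echo=BASE -> take LEFT -> bravo
i=1: L=charlie=BASE, R=echo -> take RIGHT -> echo
i=2: L=delta R=delta -> agree -> delta
i=3: L=alpha=BASE, R=charlie -> take RIGHT -> charlie

Answer: bravo
echo
delta
charlie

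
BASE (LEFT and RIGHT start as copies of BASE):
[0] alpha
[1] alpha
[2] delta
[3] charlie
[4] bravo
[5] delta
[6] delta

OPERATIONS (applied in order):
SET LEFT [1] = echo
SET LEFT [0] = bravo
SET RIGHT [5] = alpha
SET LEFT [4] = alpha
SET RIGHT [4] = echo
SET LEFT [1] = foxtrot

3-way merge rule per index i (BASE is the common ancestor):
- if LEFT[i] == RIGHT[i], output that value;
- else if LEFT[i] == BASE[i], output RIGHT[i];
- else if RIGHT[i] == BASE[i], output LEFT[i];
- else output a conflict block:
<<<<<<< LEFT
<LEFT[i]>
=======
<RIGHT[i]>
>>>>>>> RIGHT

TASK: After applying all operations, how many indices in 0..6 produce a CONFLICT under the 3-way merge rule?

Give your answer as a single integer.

Answer: 1

Derivation:
Final LEFT:  [bravo, foxtrot, delta, charlie, alpha, delta, delta]
Final RIGHT: [alpha, alpha, delta, charlie, echo, alpha, delta]
i=0: L=bravo, R=alpha=BASE -> take LEFT -> bravo
i=1: L=foxtrot, R=alpha=BASE -> take LEFT -> foxtrot
i=2: L=delta R=delta -> agree -> delta
i=3: L=charlie R=charlie -> agree -> charlie
i=4: BASE=bravo L=alpha R=echo all differ -> CONFLICT
i=5: L=delta=BASE, R=alpha -> take RIGHT -> alpha
i=6: L=delta R=delta -> agree -> delta
Conflict count: 1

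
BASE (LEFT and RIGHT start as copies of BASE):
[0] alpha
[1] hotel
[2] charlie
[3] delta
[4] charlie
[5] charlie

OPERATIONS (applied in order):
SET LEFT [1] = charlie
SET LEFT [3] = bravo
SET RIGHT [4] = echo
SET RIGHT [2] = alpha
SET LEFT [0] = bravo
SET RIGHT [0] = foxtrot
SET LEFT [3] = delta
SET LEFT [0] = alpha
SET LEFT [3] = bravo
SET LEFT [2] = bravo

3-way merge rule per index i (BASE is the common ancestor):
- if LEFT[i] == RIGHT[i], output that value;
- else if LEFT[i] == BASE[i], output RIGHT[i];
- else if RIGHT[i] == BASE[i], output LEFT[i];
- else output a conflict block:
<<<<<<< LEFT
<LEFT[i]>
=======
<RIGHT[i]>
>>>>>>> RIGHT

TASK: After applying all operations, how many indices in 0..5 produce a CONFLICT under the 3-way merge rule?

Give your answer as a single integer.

Answer: 1

Derivation:
Final LEFT:  [alpha, charlie, bravo, bravo, charlie, charlie]
Final RIGHT: [foxtrot, hotel, alpha, delta, echo, charlie]
i=0: L=alpha=BASE, R=foxtrot -> take RIGHT -> foxtrot
i=1: L=charlie, R=hotel=BASE -> take LEFT -> charlie
i=2: BASE=charlie L=bravo R=alpha all differ -> CONFLICT
i=3: L=bravo, R=delta=BASE -> take LEFT -> bravo
i=4: L=charlie=BASE, R=echo -> take RIGHT -> echo
i=5: L=charlie R=charlie -> agree -> charlie
Conflict count: 1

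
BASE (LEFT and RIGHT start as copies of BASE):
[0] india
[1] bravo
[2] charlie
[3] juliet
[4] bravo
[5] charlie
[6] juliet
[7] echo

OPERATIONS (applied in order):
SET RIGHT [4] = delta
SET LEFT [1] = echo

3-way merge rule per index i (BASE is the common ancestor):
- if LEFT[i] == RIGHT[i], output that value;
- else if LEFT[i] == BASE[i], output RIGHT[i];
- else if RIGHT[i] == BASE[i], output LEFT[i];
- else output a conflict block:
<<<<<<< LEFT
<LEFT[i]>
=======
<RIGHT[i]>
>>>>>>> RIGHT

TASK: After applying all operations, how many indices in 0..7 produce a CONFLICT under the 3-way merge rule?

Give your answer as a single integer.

Final LEFT:  [india, echo, charlie, juliet, bravo, charlie, juliet, echo]
Final RIGHT: [india, bravo, charlie, juliet, delta, charlie, juliet, echo]
i=0: L=india R=india -> agree -> india
i=1: L=echo, R=bravo=BASE -> take LEFT -> echo
i=2: L=charlie R=charlie -> agree -> charlie
i=3: L=juliet R=juliet -> agree -> juliet
i=4: L=bravo=BASE, R=delta -> take RIGHT -> delta
i=5: L=charlie R=charlie -> agree -> charlie
i=6: L=juliet R=juliet -> agree -> juliet
i=7: L=echo R=echo -> agree -> echo
Conflict count: 0

Answer: 0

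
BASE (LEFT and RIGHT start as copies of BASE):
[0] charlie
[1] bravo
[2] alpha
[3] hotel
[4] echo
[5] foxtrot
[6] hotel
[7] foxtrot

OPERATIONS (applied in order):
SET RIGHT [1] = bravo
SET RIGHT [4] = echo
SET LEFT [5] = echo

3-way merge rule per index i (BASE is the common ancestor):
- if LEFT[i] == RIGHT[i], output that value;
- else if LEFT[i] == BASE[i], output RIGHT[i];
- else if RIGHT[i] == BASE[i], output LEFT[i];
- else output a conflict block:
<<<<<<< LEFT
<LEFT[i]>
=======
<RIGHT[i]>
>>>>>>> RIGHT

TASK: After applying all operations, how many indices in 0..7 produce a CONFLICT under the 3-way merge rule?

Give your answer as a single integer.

Final LEFT:  [charlie, bravo, alpha, hotel, echo, echo, hotel, foxtrot]
Final RIGHT: [charlie, bravo, alpha, hotel, echo, foxtrot, hotel, foxtrot]
i=0: L=charlie R=charlie -> agree -> charlie
i=1: L=bravo R=bravo -> agree -> bravo
i=2: L=alpha R=alpha -> agree -> alpha
i=3: L=hotel R=hotel -> agree -> hotel
i=4: L=echo R=echo -> agree -> echo
i=5: L=echo, R=foxtrot=BASE -> take LEFT -> echo
i=6: L=hotel R=hotel -> agree -> hotel
i=7: L=foxtrot R=foxtrot -> agree -> foxtrot
Conflict count: 0

Answer: 0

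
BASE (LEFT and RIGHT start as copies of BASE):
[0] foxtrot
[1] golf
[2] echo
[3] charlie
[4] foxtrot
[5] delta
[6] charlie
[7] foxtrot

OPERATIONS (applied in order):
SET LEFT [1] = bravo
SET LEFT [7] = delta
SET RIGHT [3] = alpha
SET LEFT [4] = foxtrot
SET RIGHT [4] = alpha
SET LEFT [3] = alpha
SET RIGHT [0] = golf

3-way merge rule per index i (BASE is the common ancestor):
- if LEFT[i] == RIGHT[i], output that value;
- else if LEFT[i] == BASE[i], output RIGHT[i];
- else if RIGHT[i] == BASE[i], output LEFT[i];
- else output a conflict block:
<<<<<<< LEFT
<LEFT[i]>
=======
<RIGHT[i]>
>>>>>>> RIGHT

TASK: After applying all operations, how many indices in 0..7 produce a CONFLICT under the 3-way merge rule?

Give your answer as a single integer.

Final LEFT:  [foxtrot, bravo, echo, alpha, foxtrot, delta, charlie, delta]
Final RIGHT: [golf, golf, echo, alpha, alpha, delta, charlie, foxtrot]
i=0: L=foxtrot=BASE, R=golf -> take RIGHT -> golf
i=1: L=bravo, R=golf=BASE -> take LEFT -> bravo
i=2: L=echo R=echo -> agree -> echo
i=3: L=alpha R=alpha -> agree -> alpha
i=4: L=foxtrot=BASE, R=alpha -> take RIGHT -> alpha
i=5: L=delta R=delta -> agree -> delta
i=6: L=charlie R=charlie -> agree -> charlie
i=7: L=delta, R=foxtrot=BASE -> take LEFT -> delta
Conflict count: 0

Answer: 0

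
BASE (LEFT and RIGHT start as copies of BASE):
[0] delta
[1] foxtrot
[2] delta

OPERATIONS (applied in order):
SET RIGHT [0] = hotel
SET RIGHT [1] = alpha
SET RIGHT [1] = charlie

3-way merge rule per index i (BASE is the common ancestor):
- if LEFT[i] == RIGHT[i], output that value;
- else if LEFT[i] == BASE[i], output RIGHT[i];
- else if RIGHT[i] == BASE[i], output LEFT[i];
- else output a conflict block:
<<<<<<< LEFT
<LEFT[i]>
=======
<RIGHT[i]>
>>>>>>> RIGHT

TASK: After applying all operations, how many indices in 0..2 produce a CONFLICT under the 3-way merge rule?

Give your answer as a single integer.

Answer: 0

Derivation:
Final LEFT:  [delta, foxtrot, delta]
Final RIGHT: [hotel, charlie, delta]
i=0: L=delta=BASE, R=hotel -> take RIGHT -> hotel
i=1: L=foxtrot=BASE, R=charlie -> take RIGHT -> charlie
i=2: L=delta R=delta -> agree -> delta
Conflict count: 0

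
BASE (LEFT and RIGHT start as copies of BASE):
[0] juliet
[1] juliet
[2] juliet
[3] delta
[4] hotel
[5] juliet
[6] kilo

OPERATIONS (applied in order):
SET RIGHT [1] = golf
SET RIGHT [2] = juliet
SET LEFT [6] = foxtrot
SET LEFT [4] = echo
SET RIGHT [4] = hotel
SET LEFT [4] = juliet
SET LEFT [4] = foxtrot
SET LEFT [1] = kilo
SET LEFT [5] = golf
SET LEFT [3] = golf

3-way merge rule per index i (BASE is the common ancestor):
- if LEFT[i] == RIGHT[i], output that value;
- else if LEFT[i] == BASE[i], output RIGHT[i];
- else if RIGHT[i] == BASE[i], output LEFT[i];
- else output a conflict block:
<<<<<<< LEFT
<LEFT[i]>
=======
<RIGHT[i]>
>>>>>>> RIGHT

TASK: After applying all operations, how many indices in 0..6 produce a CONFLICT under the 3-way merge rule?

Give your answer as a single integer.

Final LEFT:  [juliet, kilo, juliet, golf, foxtrot, golf, foxtrot]
Final RIGHT: [juliet, golf, juliet, delta, hotel, juliet, kilo]
i=0: L=juliet R=juliet -> agree -> juliet
i=1: BASE=juliet L=kilo R=golf all differ -> CONFLICT
i=2: L=juliet R=juliet -> agree -> juliet
i=3: L=golf, R=delta=BASE -> take LEFT -> golf
i=4: L=foxtrot, R=hotel=BASE -> take LEFT -> foxtrot
i=5: L=golf, R=juliet=BASE -> take LEFT -> golf
i=6: L=foxtrot, R=kilo=BASE -> take LEFT -> foxtrot
Conflict count: 1

Answer: 1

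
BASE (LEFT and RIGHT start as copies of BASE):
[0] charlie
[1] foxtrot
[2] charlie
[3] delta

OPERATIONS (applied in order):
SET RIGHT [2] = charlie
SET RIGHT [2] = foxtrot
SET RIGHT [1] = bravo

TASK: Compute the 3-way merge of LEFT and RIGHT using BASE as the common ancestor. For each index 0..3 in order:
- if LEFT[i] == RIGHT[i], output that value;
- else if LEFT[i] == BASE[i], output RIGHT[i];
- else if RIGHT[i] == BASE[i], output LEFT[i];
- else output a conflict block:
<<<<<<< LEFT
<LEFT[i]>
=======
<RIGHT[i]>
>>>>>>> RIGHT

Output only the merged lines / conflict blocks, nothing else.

Final LEFT:  [charlie, foxtrot, charlie, delta]
Final RIGHT: [charlie, bravo, foxtrot, delta]
i=0: L=charlie R=charlie -> agree -> charlie
i=1: L=foxtrot=BASE, R=bravo -> take RIGHT -> bravo
i=2: L=charlie=BASE, R=foxtrot -> take RIGHT -> foxtrot
i=3: L=delta R=delta -> agree -> delta

Answer: charlie
bravo
foxtrot
delta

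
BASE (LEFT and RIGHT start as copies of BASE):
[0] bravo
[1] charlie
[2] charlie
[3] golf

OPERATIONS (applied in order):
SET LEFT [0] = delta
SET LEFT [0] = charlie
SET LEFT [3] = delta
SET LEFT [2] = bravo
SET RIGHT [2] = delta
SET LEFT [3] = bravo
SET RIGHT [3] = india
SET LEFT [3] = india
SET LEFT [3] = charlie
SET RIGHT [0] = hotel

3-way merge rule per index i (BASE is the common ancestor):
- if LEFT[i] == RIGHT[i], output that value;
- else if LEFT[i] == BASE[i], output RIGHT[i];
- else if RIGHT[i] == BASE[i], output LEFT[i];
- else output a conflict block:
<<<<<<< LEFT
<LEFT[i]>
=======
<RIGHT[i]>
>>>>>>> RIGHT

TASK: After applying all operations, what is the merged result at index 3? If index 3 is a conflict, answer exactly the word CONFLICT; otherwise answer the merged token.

Final LEFT:  [charlie, charlie, bravo, charlie]
Final RIGHT: [hotel, charlie, delta, india]
i=0: BASE=bravo L=charlie R=hotel all differ -> CONFLICT
i=1: L=charlie R=charlie -> agree -> charlie
i=2: BASE=charlie L=bravo R=delta all differ -> CONFLICT
i=3: BASE=golf L=charlie R=india all differ -> CONFLICT
Index 3 -> CONFLICT

Answer: CONFLICT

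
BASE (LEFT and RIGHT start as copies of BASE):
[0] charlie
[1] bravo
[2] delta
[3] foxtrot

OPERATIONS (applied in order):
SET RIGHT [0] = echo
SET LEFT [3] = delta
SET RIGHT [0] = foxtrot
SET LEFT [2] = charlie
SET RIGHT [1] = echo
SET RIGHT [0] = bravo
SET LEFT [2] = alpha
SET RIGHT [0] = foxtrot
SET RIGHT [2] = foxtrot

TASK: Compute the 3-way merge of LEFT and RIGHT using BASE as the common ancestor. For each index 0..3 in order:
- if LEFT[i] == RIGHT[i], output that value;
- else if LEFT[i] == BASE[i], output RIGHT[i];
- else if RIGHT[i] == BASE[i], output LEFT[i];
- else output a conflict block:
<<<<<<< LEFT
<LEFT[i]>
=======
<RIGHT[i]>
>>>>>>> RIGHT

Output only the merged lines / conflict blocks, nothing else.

Final LEFT:  [charlie, bravo, alpha, delta]
Final RIGHT: [foxtrot, echo, foxtrot, foxtrot]
i=0: L=charlie=BASE, R=foxtrot -> take RIGHT -> foxtrot
i=1: L=bravo=BASE, R=echo -> take RIGHT -> echo
i=2: BASE=delta L=alpha R=foxtrot all differ -> CONFLICT
i=3: L=delta, R=foxtrot=BASE -> take LEFT -> delta

Answer: foxtrot
echo
<<<<<<< LEFT
alpha
=======
foxtrot
>>>>>>> RIGHT
delta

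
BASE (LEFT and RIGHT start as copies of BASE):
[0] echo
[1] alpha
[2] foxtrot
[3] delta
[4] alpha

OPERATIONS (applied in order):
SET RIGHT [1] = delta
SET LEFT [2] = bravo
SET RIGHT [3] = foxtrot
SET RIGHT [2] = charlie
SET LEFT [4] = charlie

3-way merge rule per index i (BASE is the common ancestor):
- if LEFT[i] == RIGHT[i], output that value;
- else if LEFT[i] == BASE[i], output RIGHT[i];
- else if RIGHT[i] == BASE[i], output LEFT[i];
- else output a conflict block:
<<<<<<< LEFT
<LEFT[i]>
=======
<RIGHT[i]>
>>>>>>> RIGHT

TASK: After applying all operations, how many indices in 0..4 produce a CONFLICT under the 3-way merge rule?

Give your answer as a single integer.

Answer: 1

Derivation:
Final LEFT:  [echo, alpha, bravo, delta, charlie]
Final RIGHT: [echo, delta, charlie, foxtrot, alpha]
i=0: L=echo R=echo -> agree -> echo
i=1: L=alpha=BASE, R=delta -> take RIGHT -> delta
i=2: BASE=foxtrot L=bravo R=charlie all differ -> CONFLICT
i=3: L=delta=BASE, R=foxtrot -> take RIGHT -> foxtrot
i=4: L=charlie, R=alpha=BASE -> take LEFT -> charlie
Conflict count: 1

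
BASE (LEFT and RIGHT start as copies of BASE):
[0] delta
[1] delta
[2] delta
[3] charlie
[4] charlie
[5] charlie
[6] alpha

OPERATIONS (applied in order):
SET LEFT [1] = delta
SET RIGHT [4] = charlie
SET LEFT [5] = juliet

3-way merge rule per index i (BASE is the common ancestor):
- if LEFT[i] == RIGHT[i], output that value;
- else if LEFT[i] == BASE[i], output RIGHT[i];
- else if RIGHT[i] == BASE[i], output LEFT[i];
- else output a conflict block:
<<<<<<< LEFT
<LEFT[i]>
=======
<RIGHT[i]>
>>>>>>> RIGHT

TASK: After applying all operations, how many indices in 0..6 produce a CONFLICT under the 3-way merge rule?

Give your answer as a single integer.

Answer: 0

Derivation:
Final LEFT:  [delta, delta, delta, charlie, charlie, juliet, alpha]
Final RIGHT: [delta, delta, delta, charlie, charlie, charlie, alpha]
i=0: L=delta R=delta -> agree -> delta
i=1: L=delta R=delta -> agree -> delta
i=2: L=delta R=delta -> agree -> delta
i=3: L=charlie R=charlie -> agree -> charlie
i=4: L=charlie R=charlie -> agree -> charlie
i=5: L=juliet, R=charlie=BASE -> take LEFT -> juliet
i=6: L=alpha R=alpha -> agree -> alpha
Conflict count: 0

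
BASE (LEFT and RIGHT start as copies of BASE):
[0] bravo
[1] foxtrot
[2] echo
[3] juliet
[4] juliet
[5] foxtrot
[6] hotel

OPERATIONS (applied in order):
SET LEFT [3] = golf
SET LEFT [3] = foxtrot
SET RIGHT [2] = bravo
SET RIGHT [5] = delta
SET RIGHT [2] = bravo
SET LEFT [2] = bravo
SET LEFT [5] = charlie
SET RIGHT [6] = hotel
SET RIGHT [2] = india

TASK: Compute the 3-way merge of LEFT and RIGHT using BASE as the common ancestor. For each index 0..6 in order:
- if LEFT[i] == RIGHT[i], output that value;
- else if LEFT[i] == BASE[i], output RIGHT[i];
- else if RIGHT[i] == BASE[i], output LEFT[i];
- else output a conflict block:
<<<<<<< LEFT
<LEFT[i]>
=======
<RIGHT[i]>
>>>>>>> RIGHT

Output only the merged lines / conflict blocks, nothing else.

Final LEFT:  [bravo, foxtrot, bravo, foxtrot, juliet, charlie, hotel]
Final RIGHT: [bravo, foxtrot, india, juliet, juliet, delta, hotel]
i=0: L=bravo R=bravo -> agree -> bravo
i=1: L=foxtrot R=foxtrot -> agree -> foxtrot
i=2: BASE=echo L=bravo R=india all differ -> CONFLICT
i=3: L=foxtrot, R=juliet=BASE -> take LEFT -> foxtrot
i=4: L=juliet R=juliet -> agree -> juliet
i=5: BASE=foxtrot L=charlie R=delta all differ -> CONFLICT
i=6: L=hotel R=hotel -> agree -> hotel

Answer: bravo
foxtrot
<<<<<<< LEFT
bravo
=======
india
>>>>>>> RIGHT
foxtrot
juliet
<<<<<<< LEFT
charlie
=======
delta
>>>>>>> RIGHT
hotel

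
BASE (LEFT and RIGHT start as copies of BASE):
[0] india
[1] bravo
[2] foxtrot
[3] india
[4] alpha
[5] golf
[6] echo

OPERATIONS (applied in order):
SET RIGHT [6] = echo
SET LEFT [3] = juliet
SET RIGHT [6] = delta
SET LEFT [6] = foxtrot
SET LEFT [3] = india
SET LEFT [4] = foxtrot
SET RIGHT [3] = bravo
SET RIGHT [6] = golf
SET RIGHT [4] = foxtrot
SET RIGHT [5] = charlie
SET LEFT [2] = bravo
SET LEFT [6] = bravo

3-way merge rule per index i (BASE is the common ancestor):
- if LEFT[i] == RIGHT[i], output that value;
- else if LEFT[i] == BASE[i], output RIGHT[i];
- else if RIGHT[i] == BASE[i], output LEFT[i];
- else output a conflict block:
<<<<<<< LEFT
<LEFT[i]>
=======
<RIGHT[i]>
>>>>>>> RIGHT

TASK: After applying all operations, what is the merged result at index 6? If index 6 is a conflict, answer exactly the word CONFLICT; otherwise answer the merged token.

Answer: CONFLICT

Derivation:
Final LEFT:  [india, bravo, bravo, india, foxtrot, golf, bravo]
Final RIGHT: [india, bravo, foxtrot, bravo, foxtrot, charlie, golf]
i=0: L=india R=india -> agree -> india
i=1: L=bravo R=bravo -> agree -> bravo
i=2: L=bravo, R=foxtrot=BASE -> take LEFT -> bravo
i=3: L=india=BASE, R=bravo -> take RIGHT -> bravo
i=4: L=foxtrot R=foxtrot -> agree -> foxtrot
i=5: L=golf=BASE, R=charlie -> take RIGHT -> charlie
i=6: BASE=echo L=bravo R=golf all differ -> CONFLICT
Index 6 -> CONFLICT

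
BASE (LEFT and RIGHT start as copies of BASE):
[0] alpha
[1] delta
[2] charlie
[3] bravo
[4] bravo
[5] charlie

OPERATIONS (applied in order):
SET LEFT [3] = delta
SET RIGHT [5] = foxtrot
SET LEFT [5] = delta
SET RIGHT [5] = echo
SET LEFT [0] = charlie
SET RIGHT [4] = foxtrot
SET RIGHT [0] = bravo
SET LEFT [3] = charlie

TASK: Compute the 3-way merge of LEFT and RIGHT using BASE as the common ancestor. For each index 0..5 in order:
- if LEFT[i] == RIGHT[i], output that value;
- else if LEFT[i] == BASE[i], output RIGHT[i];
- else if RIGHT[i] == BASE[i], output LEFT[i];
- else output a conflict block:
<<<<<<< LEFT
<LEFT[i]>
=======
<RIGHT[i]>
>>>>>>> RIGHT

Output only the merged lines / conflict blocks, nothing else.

Answer: <<<<<<< LEFT
charlie
=======
bravo
>>>>>>> RIGHT
delta
charlie
charlie
foxtrot
<<<<<<< LEFT
delta
=======
echo
>>>>>>> RIGHT

Derivation:
Final LEFT:  [charlie, delta, charlie, charlie, bravo, delta]
Final RIGHT: [bravo, delta, charlie, bravo, foxtrot, echo]
i=0: BASE=alpha L=charlie R=bravo all differ -> CONFLICT
i=1: L=delta R=delta -> agree -> delta
i=2: L=charlie R=charlie -> agree -> charlie
i=3: L=charlie, R=bravo=BASE -> take LEFT -> charlie
i=4: L=bravo=BASE, R=foxtrot -> take RIGHT -> foxtrot
i=5: BASE=charlie L=delta R=echo all differ -> CONFLICT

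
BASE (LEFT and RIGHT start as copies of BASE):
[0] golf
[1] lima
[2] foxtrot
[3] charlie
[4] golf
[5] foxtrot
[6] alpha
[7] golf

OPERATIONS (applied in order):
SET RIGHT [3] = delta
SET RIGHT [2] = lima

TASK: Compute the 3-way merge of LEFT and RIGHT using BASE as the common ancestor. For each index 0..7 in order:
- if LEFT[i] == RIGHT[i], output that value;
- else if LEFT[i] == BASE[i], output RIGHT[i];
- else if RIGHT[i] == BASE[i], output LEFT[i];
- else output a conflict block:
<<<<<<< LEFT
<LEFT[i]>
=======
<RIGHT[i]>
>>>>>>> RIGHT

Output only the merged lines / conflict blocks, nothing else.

Final LEFT:  [golf, lima, foxtrot, charlie, golf, foxtrot, alpha, golf]
Final RIGHT: [golf, lima, lima, delta, golf, foxtrot, alpha, golf]
i=0: L=golf R=golf -> agree -> golf
i=1: L=lima R=lima -> agree -> lima
i=2: L=foxtrot=BASE, R=lima -> take RIGHT -> lima
i=3: L=charlie=BASE, R=delta -> take RIGHT -> delta
i=4: L=golf R=golf -> agree -> golf
i=5: L=foxtrot R=foxtrot -> agree -> foxtrot
i=6: L=alpha R=alpha -> agree -> alpha
i=7: L=golf R=golf -> agree -> golf

Answer: golf
lima
lima
delta
golf
foxtrot
alpha
golf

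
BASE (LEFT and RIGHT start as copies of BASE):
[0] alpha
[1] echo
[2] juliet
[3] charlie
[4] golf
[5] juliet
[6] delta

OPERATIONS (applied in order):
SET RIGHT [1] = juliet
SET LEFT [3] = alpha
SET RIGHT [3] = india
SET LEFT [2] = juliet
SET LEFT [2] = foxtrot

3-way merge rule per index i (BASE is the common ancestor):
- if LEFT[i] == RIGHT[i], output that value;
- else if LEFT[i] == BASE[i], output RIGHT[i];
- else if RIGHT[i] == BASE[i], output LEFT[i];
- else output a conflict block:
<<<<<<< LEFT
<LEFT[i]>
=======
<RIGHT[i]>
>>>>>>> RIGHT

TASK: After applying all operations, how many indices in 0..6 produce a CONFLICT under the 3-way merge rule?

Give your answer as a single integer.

Answer: 1

Derivation:
Final LEFT:  [alpha, echo, foxtrot, alpha, golf, juliet, delta]
Final RIGHT: [alpha, juliet, juliet, india, golf, juliet, delta]
i=0: L=alpha R=alpha -> agree -> alpha
i=1: L=echo=BASE, R=juliet -> take RIGHT -> juliet
i=2: L=foxtrot, R=juliet=BASE -> take LEFT -> foxtrot
i=3: BASE=charlie L=alpha R=india all differ -> CONFLICT
i=4: L=golf R=golf -> agree -> golf
i=5: L=juliet R=juliet -> agree -> juliet
i=6: L=delta R=delta -> agree -> delta
Conflict count: 1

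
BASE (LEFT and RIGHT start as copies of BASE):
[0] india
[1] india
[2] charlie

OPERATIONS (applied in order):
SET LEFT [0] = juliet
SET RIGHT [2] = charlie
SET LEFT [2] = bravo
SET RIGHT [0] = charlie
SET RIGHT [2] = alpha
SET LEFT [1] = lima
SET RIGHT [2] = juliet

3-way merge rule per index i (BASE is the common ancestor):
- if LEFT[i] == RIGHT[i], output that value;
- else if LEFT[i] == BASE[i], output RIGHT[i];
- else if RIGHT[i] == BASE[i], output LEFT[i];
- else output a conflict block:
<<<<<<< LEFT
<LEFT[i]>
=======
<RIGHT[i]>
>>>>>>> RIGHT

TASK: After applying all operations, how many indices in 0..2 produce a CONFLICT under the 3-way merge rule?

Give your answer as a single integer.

Answer: 2

Derivation:
Final LEFT:  [juliet, lima, bravo]
Final RIGHT: [charlie, india, juliet]
i=0: BASE=india L=juliet R=charlie all differ -> CONFLICT
i=1: L=lima, R=india=BASE -> take LEFT -> lima
i=2: BASE=charlie L=bravo R=juliet all differ -> CONFLICT
Conflict count: 2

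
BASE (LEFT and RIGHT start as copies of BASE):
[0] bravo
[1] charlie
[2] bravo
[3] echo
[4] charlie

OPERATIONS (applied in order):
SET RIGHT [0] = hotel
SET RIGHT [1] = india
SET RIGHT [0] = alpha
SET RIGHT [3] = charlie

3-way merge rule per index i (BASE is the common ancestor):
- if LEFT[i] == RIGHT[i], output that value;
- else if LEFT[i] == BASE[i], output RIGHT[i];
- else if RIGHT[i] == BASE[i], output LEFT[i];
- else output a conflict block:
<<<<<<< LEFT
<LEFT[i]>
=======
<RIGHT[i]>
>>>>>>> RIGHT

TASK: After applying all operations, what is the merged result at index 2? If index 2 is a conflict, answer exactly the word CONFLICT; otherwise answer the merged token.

Final LEFT:  [bravo, charlie, bravo, echo, charlie]
Final RIGHT: [alpha, india, bravo, charlie, charlie]
i=0: L=bravo=BASE, R=alpha -> take RIGHT -> alpha
i=1: L=charlie=BASE, R=india -> take RIGHT -> india
i=2: L=bravo R=bravo -> agree -> bravo
i=3: L=echo=BASE, R=charlie -> take RIGHT -> charlie
i=4: L=charlie R=charlie -> agree -> charlie
Index 2 -> bravo

Answer: bravo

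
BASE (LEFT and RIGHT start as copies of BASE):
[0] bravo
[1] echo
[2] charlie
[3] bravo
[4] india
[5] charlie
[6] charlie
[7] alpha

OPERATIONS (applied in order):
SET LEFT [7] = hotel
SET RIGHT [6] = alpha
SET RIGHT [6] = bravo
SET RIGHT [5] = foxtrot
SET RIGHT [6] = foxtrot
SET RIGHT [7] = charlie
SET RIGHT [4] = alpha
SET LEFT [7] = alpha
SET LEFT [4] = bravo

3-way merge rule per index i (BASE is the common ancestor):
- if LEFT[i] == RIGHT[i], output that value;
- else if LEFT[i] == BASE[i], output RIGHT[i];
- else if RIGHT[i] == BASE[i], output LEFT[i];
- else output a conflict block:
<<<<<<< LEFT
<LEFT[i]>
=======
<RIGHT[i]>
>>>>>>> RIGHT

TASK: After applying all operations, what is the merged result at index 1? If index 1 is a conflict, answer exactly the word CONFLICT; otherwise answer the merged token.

Answer: echo

Derivation:
Final LEFT:  [bravo, echo, charlie, bravo, bravo, charlie, charlie, alpha]
Final RIGHT: [bravo, echo, charlie, bravo, alpha, foxtrot, foxtrot, charlie]
i=0: L=bravo R=bravo -> agree -> bravo
i=1: L=echo R=echo -> agree -> echo
i=2: L=charlie R=charlie -> agree -> charlie
i=3: L=bravo R=bravo -> agree -> bravo
i=4: BASE=india L=bravo R=alpha all differ -> CONFLICT
i=5: L=charlie=BASE, R=foxtrot -> take RIGHT -> foxtrot
i=6: L=charlie=BASE, R=foxtrot -> take RIGHT -> foxtrot
i=7: L=alpha=BASE, R=charlie -> take RIGHT -> charlie
Index 1 -> echo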